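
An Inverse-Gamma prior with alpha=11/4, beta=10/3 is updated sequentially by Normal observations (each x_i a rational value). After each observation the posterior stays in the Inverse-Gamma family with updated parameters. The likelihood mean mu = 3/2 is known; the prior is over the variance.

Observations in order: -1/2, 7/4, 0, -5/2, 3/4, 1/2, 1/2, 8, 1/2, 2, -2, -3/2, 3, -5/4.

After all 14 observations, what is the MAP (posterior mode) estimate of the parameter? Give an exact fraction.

5093/1032

obs 1: x=-1/2 → posterior Inverse-Gamma(13/4, 16/3)
obs 2: x=7/4 → posterior Inverse-Gamma(15/4, 515/96)
obs 3: x=0 → posterior Inverse-Gamma(17/4, 623/96)
obs 4: x=-5/2 → posterior Inverse-Gamma(19/4, 1391/96)
obs 5: x=3/4 → posterior Inverse-Gamma(21/4, 709/48)
obs 6: x=1/2 → posterior Inverse-Gamma(23/4, 733/48)
obs 7: x=1/2 → posterior Inverse-Gamma(25/4, 757/48)
obs 8: x=8 → posterior Inverse-Gamma(27/4, 1771/48)
obs 9: x=1/2 → posterior Inverse-Gamma(29/4, 1795/48)
obs 10: x=2 → posterior Inverse-Gamma(31/4, 1801/48)
obs 11: x=-2 → posterior Inverse-Gamma(33/4, 2095/48)
obs 12: x=-3/2 → posterior Inverse-Gamma(35/4, 2311/48)
obs 13: x=3 → posterior Inverse-Gamma(37/4, 2365/48)
obs 14: x=-5/4 → posterior Inverse-Gamma(39/4, 5093/96)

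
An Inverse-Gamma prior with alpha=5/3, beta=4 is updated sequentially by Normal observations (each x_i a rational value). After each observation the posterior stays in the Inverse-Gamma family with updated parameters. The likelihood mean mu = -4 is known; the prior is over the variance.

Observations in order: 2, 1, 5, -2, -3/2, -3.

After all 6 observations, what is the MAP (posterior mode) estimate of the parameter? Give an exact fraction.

obs 1: x=2 → posterior Inverse-Gamma(13/6, 22)
obs 2: x=1 → posterior Inverse-Gamma(8/3, 69/2)
obs 3: x=5 → posterior Inverse-Gamma(19/6, 75)
obs 4: x=-2 → posterior Inverse-Gamma(11/3, 77)
obs 5: x=-3/2 → posterior Inverse-Gamma(25/6, 641/8)
obs 6: x=-3 → posterior Inverse-Gamma(14/3, 645/8)

1935/136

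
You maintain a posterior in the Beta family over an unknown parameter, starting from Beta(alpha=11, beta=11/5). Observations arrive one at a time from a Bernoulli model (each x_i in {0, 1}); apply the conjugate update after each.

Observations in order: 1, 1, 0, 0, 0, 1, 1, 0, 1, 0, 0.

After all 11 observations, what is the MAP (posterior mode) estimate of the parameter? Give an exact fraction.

25/37

obs 1: x=1 → posterior Beta(12, 11/5)
obs 2: x=1 → posterior Beta(13, 11/5)
obs 3: x=0 → posterior Beta(13, 16/5)
obs 4: x=0 → posterior Beta(13, 21/5)
obs 5: x=0 → posterior Beta(13, 26/5)
obs 6: x=1 → posterior Beta(14, 26/5)
obs 7: x=1 → posterior Beta(15, 26/5)
obs 8: x=0 → posterior Beta(15, 31/5)
obs 9: x=1 → posterior Beta(16, 31/5)
obs 10: x=0 → posterior Beta(16, 36/5)
obs 11: x=0 → posterior Beta(16, 41/5)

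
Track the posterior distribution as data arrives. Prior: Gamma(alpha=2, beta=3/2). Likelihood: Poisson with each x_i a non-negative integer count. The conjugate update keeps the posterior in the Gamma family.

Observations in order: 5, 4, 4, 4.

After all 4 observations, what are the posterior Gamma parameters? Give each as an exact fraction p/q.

obs 1: x=5 → posterior Gamma(7, 5/2)
obs 2: x=4 → posterior Gamma(11, 7/2)
obs 3: x=4 → posterior Gamma(15, 9/2)
obs 4: x=4 → posterior Gamma(19, 11/2)

alpha=19, beta=11/2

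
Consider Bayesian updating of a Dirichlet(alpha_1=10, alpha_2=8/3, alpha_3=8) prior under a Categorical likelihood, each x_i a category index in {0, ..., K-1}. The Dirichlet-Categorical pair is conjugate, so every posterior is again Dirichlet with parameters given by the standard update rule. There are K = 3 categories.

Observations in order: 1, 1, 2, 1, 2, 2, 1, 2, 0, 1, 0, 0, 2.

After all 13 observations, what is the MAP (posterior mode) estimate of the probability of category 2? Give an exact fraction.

obs 1: x=1 → posterior Dirichlet(10, 11/3, 8)
obs 2: x=1 → posterior Dirichlet(10, 14/3, 8)
obs 3: x=2 → posterior Dirichlet(10, 14/3, 9)
obs 4: x=1 → posterior Dirichlet(10, 17/3, 9)
obs 5: x=2 → posterior Dirichlet(10, 17/3, 10)
obs 6: x=2 → posterior Dirichlet(10, 17/3, 11)
obs 7: x=1 → posterior Dirichlet(10, 20/3, 11)
obs 8: x=2 → posterior Dirichlet(10, 20/3, 12)
obs 9: x=0 → posterior Dirichlet(11, 20/3, 12)
obs 10: x=1 → posterior Dirichlet(11, 23/3, 12)
obs 11: x=0 → posterior Dirichlet(12, 23/3, 12)
obs 12: x=0 → posterior Dirichlet(13, 23/3, 12)
obs 13: x=2 → posterior Dirichlet(13, 23/3, 13)

9/23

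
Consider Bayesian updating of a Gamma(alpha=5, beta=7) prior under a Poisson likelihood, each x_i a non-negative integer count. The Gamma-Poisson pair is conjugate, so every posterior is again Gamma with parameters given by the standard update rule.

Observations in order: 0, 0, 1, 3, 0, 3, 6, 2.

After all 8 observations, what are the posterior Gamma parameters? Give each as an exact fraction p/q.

obs 1: x=0 → posterior Gamma(5, 8)
obs 2: x=0 → posterior Gamma(5, 9)
obs 3: x=1 → posterior Gamma(6, 10)
obs 4: x=3 → posterior Gamma(9, 11)
obs 5: x=0 → posterior Gamma(9, 12)
obs 6: x=3 → posterior Gamma(12, 13)
obs 7: x=6 → posterior Gamma(18, 14)
obs 8: x=2 → posterior Gamma(20, 15)

alpha=20, beta=15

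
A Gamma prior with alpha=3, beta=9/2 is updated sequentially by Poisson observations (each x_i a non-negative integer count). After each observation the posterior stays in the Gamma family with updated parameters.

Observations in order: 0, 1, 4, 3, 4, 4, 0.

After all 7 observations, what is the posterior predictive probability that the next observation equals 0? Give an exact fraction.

obs 1: x=0 → posterior Gamma(3, 11/2)
obs 2: x=1 → posterior Gamma(4, 13/2)
obs 3: x=4 → posterior Gamma(8, 15/2)
obs 4: x=3 → posterior Gamma(11, 17/2)
obs 5: x=4 → posterior Gamma(15, 19/2)
obs 6: x=4 → posterior Gamma(19, 21/2)
obs 7: x=0 → posterior Gamma(19, 23/2)

74615470927590710561908487/363797880709171295166015625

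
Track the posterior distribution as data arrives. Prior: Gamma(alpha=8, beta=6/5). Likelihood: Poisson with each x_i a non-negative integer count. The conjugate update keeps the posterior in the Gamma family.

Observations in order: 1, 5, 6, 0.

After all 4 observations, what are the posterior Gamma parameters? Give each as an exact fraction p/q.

obs 1: x=1 → posterior Gamma(9, 11/5)
obs 2: x=5 → posterior Gamma(14, 16/5)
obs 3: x=6 → posterior Gamma(20, 21/5)
obs 4: x=0 → posterior Gamma(20, 26/5)

alpha=20, beta=26/5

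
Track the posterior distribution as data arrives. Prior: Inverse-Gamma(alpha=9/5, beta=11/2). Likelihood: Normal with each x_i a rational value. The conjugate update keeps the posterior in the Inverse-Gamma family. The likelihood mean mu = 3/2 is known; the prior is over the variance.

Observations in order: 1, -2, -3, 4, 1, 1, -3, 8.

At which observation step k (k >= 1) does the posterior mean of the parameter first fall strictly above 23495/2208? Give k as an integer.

obs 1: x=1 → posterior Inverse-Gamma(23/10, 45/8)
obs 2: x=-2 → posterior Inverse-Gamma(14/5, 47/4)
obs 3: x=-3 → posterior Inverse-Gamma(33/10, 175/8)
obs 4: x=4 → posterior Inverse-Gamma(19/5, 25)
obs 5: x=1 → posterior Inverse-Gamma(43/10, 201/8)
obs 6: x=1 → posterior Inverse-Gamma(24/5, 101/4)
obs 7: x=-3 → posterior Inverse-Gamma(53/10, 283/8)
obs 8: x=8 → posterior Inverse-Gamma(29/5, 113/2)

k = 8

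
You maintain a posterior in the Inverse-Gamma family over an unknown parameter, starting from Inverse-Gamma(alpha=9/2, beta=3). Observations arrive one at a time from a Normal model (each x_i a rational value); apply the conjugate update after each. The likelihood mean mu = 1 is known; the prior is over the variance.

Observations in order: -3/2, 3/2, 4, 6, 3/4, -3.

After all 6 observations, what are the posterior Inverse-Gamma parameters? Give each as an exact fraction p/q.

obs 1: x=-3/2 → posterior Inverse-Gamma(5, 49/8)
obs 2: x=3/2 → posterior Inverse-Gamma(11/2, 25/4)
obs 3: x=4 → posterior Inverse-Gamma(6, 43/4)
obs 4: x=6 → posterior Inverse-Gamma(13/2, 93/4)
obs 5: x=3/4 → posterior Inverse-Gamma(7, 745/32)
obs 6: x=-3 → posterior Inverse-Gamma(15/2, 1001/32)

alpha=15/2, beta=1001/32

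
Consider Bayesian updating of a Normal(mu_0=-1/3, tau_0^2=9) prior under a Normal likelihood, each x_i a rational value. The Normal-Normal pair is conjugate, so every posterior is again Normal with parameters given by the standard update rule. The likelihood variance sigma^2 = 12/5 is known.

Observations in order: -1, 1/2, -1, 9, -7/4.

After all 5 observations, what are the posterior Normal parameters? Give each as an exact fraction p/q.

mu_0=1019/948, tau_0^2=36/79

obs 1: x=-1 → posterior Normal(-49/57, 36/19)
obs 2: x=1/2 → posterior Normal(-53/204, 18/17)
obs 3: x=-1 → posterior Normal(-143/294, 36/49)
obs 4: x=9 → posterior Normal(667/384, 9/16)
obs 5: x=-7/4 → posterior Normal(1019/948, 36/79)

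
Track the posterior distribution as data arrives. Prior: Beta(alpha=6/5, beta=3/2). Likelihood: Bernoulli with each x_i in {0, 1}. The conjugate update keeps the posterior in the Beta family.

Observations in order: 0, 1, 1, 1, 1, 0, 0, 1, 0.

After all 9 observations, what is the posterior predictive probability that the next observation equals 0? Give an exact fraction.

obs 1: x=0 → posterior Beta(6/5, 5/2)
obs 2: x=1 → posterior Beta(11/5, 5/2)
obs 3: x=1 → posterior Beta(16/5, 5/2)
obs 4: x=1 → posterior Beta(21/5, 5/2)
obs 5: x=1 → posterior Beta(26/5, 5/2)
obs 6: x=0 → posterior Beta(26/5, 7/2)
obs 7: x=0 → posterior Beta(26/5, 9/2)
obs 8: x=1 → posterior Beta(31/5, 9/2)
obs 9: x=0 → posterior Beta(31/5, 11/2)

55/117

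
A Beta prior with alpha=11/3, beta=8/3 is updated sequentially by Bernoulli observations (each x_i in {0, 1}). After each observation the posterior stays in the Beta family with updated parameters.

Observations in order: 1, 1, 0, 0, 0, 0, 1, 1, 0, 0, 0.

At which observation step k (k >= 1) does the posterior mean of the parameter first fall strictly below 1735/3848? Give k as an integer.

obs 1: x=1 → posterior Beta(14/3, 8/3)
obs 2: x=1 → posterior Beta(17/3, 8/3)
obs 3: x=0 → posterior Beta(17/3, 11/3)
obs 4: x=0 → posterior Beta(17/3, 14/3)
obs 5: x=0 → posterior Beta(17/3, 17/3)
obs 6: x=0 → posterior Beta(17/3, 20/3)
obs 7: x=1 → posterior Beta(20/3, 20/3)
obs 8: x=1 → posterior Beta(23/3, 20/3)
obs 9: x=0 → posterior Beta(23/3, 23/3)
obs 10: x=0 → posterior Beta(23/3, 26/3)
obs 11: x=0 → posterior Beta(23/3, 29/3)

k = 11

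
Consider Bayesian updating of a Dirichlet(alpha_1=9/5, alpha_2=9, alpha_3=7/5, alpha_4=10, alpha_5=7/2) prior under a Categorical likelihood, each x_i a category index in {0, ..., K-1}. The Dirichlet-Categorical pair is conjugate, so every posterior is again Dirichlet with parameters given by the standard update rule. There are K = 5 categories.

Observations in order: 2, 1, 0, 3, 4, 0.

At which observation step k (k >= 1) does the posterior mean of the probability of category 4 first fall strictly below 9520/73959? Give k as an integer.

obs 1: x=2 → posterior Dirichlet(9/5, 9, 12/5, 10, 7/2)
obs 2: x=1 → posterior Dirichlet(9/5, 10, 12/5, 10, 7/2)
obs 3: x=0 → posterior Dirichlet(14/5, 10, 12/5, 10, 7/2)
obs 4: x=3 → posterior Dirichlet(14/5, 10, 12/5, 11, 7/2)
obs 5: x=4 → posterior Dirichlet(14/5, 10, 12/5, 11, 9/2)
obs 6: x=0 → posterior Dirichlet(19/5, 10, 12/5, 11, 9/2)

k = 2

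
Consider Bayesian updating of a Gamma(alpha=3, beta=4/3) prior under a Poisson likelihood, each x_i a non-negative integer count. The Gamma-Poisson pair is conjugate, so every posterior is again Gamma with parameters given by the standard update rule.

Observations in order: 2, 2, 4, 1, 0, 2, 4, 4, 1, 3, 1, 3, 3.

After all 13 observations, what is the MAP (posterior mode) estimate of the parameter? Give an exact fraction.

obs 1: x=2 → posterior Gamma(5, 7/3)
obs 2: x=2 → posterior Gamma(7, 10/3)
obs 3: x=4 → posterior Gamma(11, 13/3)
obs 4: x=1 → posterior Gamma(12, 16/3)
obs 5: x=0 → posterior Gamma(12, 19/3)
obs 6: x=2 → posterior Gamma(14, 22/3)
obs 7: x=4 → posterior Gamma(18, 25/3)
obs 8: x=4 → posterior Gamma(22, 28/3)
obs 9: x=1 → posterior Gamma(23, 31/3)
obs 10: x=3 → posterior Gamma(26, 34/3)
obs 11: x=1 → posterior Gamma(27, 37/3)
obs 12: x=3 → posterior Gamma(30, 40/3)
obs 13: x=3 → posterior Gamma(33, 43/3)

96/43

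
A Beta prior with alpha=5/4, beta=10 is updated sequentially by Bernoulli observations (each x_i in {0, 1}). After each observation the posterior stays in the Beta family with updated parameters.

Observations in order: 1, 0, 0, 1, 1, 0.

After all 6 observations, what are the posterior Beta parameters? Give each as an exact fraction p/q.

alpha=17/4, beta=13

obs 1: x=1 → posterior Beta(9/4, 10)
obs 2: x=0 → posterior Beta(9/4, 11)
obs 3: x=0 → posterior Beta(9/4, 12)
obs 4: x=1 → posterior Beta(13/4, 12)
obs 5: x=1 → posterior Beta(17/4, 12)
obs 6: x=0 → posterior Beta(17/4, 13)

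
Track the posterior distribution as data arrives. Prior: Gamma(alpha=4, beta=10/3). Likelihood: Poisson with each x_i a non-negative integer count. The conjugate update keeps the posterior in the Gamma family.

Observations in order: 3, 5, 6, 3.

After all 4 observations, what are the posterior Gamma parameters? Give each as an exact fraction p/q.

obs 1: x=3 → posterior Gamma(7, 13/3)
obs 2: x=5 → posterior Gamma(12, 16/3)
obs 3: x=6 → posterior Gamma(18, 19/3)
obs 4: x=3 → posterior Gamma(21, 22/3)

alpha=21, beta=22/3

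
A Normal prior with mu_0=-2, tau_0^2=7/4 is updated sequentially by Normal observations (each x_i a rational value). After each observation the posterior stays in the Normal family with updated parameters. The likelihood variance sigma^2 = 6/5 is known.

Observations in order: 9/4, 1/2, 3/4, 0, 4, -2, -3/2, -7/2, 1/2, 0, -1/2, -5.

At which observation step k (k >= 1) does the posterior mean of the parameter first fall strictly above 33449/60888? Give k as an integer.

obs 1: x=9/4 → posterior Normal(123/236, 42/59)
obs 2: x=1/2 → posterior Normal(193/376, 21/47)
obs 3: x=3/4 → posterior Normal(149/258, 14/43)
obs 4: x=0 → posterior Normal(149/328, 21/82)
obs 5: x=4 → posterior Normal(429/398, 42/199)
obs 6: x=-2 → posterior Normal(289/468, 7/39)
obs 7: x=-3/2 → posterior Normal(92/269, 42/269)
obs 8: x=-7/2 → posterior Normal(-61/608, 21/152)
obs 9: x=1/2 → posterior Normal(-13/339, 14/113)
obs 10: x=0 → posterior Normal(-13/374, 21/187)
obs 11: x=-1/2 → posterior Normal(-61/818, 42/409)
obs 12: x=-5 → posterior Normal(-137/296, 7/74)

k = 3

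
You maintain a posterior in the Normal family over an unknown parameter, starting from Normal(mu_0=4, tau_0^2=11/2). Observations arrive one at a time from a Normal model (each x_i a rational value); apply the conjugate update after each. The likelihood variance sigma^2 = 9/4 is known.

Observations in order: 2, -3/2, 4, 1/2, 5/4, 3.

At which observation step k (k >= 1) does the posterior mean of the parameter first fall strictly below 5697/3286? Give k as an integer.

obs 1: x=2 → posterior Normal(80/31, 99/62)
obs 2: x=-3/2 → posterior Normal(47/53, 99/106)
obs 3: x=4 → posterior Normal(9/5, 33/50)
obs 4: x=1/2 → posterior Normal(146/97, 99/194)
obs 5: x=5/4 → posterior Normal(347/238, 99/238)
obs 6: x=3 → posterior Normal(479/282, 33/94)

k = 2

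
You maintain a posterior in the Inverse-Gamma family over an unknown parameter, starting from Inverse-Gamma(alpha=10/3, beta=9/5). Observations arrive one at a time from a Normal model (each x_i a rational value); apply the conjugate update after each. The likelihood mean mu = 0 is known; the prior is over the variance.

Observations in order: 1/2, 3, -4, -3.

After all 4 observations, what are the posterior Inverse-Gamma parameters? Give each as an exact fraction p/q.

obs 1: x=1/2 → posterior Inverse-Gamma(23/6, 77/40)
obs 2: x=3 → posterior Inverse-Gamma(13/3, 257/40)
obs 3: x=-4 → posterior Inverse-Gamma(29/6, 577/40)
obs 4: x=-3 → posterior Inverse-Gamma(16/3, 757/40)

alpha=16/3, beta=757/40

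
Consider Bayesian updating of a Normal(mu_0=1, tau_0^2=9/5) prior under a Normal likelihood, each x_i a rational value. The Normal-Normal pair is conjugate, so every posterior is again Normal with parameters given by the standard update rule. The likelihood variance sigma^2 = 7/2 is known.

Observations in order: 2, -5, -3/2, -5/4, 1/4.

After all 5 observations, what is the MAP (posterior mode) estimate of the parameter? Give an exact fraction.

obs 1: x=2 → posterior Normal(71/53, 63/53)
obs 2: x=-5 → posterior Normal(-19/71, 63/71)
obs 3: x=-3/2 → posterior Normal(-46/89, 63/89)
obs 4: x=-5/4 → posterior Normal(-137/214, 63/107)
obs 5: x=1/4 → posterior Normal(-64/125, 63/125)

-64/125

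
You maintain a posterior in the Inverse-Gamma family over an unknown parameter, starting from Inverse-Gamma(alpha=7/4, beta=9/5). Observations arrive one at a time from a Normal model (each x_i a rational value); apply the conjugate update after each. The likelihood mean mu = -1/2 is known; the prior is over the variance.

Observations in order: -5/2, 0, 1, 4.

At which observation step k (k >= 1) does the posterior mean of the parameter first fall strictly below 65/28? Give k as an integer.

obs 1: x=-5/2 → posterior Inverse-Gamma(9/4, 19/5)
obs 2: x=0 → posterior Inverse-Gamma(11/4, 157/40)
obs 3: x=1 → posterior Inverse-Gamma(13/4, 101/20)
obs 4: x=4 → posterior Inverse-Gamma(15/4, 607/40)

k = 2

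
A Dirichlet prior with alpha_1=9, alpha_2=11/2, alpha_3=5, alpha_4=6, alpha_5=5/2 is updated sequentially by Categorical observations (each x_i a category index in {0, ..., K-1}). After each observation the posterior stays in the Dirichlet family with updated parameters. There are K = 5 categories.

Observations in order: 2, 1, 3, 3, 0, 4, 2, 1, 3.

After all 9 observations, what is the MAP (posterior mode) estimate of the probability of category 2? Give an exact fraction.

obs 1: x=2 → posterior Dirichlet(9, 11/2, 6, 6, 5/2)
obs 2: x=1 → posterior Dirichlet(9, 13/2, 6, 6, 5/2)
obs 3: x=3 → posterior Dirichlet(9, 13/2, 6, 7, 5/2)
obs 4: x=3 → posterior Dirichlet(9, 13/2, 6, 8, 5/2)
obs 5: x=0 → posterior Dirichlet(10, 13/2, 6, 8, 5/2)
obs 6: x=4 → posterior Dirichlet(10, 13/2, 6, 8, 7/2)
obs 7: x=2 → posterior Dirichlet(10, 13/2, 7, 8, 7/2)
obs 8: x=1 → posterior Dirichlet(10, 15/2, 7, 8, 7/2)
obs 9: x=3 → posterior Dirichlet(10, 15/2, 7, 9, 7/2)

3/16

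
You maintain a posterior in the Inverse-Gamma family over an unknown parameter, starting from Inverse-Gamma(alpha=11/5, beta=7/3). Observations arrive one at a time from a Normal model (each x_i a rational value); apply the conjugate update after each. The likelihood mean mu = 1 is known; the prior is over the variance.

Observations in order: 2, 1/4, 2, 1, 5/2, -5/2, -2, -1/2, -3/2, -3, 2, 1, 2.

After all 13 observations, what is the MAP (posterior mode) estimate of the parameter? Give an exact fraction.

13735/4656

obs 1: x=2 → posterior Inverse-Gamma(27/10, 17/6)
obs 2: x=1/4 → posterior Inverse-Gamma(16/5, 299/96)
obs 3: x=2 → posterior Inverse-Gamma(37/10, 347/96)
obs 4: x=1 → posterior Inverse-Gamma(21/5, 347/96)
obs 5: x=5/2 → posterior Inverse-Gamma(47/10, 455/96)
obs 6: x=-5/2 → posterior Inverse-Gamma(26/5, 1043/96)
obs 7: x=-2 → posterior Inverse-Gamma(57/10, 1475/96)
obs 8: x=-1/2 → posterior Inverse-Gamma(31/5, 1583/96)
obs 9: x=-3/2 → posterior Inverse-Gamma(67/10, 1883/96)
obs 10: x=-3 → posterior Inverse-Gamma(36/5, 2651/96)
obs 11: x=2 → posterior Inverse-Gamma(77/10, 2699/96)
obs 12: x=1 → posterior Inverse-Gamma(41/5, 2699/96)
obs 13: x=2 → posterior Inverse-Gamma(87/10, 2747/96)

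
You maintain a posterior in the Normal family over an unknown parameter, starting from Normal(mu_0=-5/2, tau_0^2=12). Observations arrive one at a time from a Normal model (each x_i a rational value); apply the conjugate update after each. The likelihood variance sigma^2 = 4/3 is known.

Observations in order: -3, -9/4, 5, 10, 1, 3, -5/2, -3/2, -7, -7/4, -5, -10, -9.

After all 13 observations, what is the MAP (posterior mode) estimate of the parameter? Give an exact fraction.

-419/236

obs 1: x=-3 → posterior Normal(-59/20, 6/5)
obs 2: x=-9/4 → posterior Normal(-199/76, 12/19)
obs 3: x=5 → posterior Normal(-19/112, 3/7)
obs 4: x=10 → posterior Normal(341/148, 12/37)
obs 5: x=1 → posterior Normal(377/184, 6/23)
obs 6: x=3 → posterior Normal(97/44, 12/55)
obs 7: x=-5/2 → posterior Normal(395/256, 3/16)
obs 8: x=-3/2 → posterior Normal(341/292, 12/73)
obs 9: x=-7 → posterior Normal(89/328, 6/41)
obs 10: x=-7/4 → posterior Normal(1/14, 12/91)
obs 11: x=-5 → posterior Normal(-77/200, 3/25)
obs 12: x=-10 → posterior Normal(-257/218, 12/109)
obs 13: x=-9 → posterior Normal(-419/236, 6/59)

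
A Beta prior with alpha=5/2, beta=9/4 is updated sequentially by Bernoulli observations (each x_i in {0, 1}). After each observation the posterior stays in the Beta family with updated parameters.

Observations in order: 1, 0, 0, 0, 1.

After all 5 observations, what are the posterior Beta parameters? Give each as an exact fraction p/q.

alpha=9/2, beta=21/4

obs 1: x=1 → posterior Beta(7/2, 9/4)
obs 2: x=0 → posterior Beta(7/2, 13/4)
obs 3: x=0 → posterior Beta(7/2, 17/4)
obs 4: x=0 → posterior Beta(7/2, 21/4)
obs 5: x=1 → posterior Beta(9/2, 21/4)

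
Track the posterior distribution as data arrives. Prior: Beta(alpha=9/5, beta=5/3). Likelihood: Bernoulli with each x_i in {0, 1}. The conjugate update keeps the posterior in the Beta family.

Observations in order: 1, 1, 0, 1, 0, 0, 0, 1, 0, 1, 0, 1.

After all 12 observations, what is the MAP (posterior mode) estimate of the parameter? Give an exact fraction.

obs 1: x=1 → posterior Beta(14/5, 5/3)
obs 2: x=1 → posterior Beta(19/5, 5/3)
obs 3: x=0 → posterior Beta(19/5, 8/3)
obs 4: x=1 → posterior Beta(24/5, 8/3)
obs 5: x=0 → posterior Beta(24/5, 11/3)
obs 6: x=0 → posterior Beta(24/5, 14/3)
obs 7: x=0 → posterior Beta(24/5, 17/3)
obs 8: x=1 → posterior Beta(29/5, 17/3)
obs 9: x=0 → posterior Beta(29/5, 20/3)
obs 10: x=1 → posterior Beta(34/5, 20/3)
obs 11: x=0 → posterior Beta(34/5, 23/3)
obs 12: x=1 → posterior Beta(39/5, 23/3)

51/101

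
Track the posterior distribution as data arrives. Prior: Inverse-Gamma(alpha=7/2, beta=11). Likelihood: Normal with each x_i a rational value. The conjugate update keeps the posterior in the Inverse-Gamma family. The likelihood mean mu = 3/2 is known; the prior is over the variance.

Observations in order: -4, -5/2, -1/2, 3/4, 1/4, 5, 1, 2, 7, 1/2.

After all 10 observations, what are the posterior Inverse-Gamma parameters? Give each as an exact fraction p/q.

alpha=17/2, beta=947/16

obs 1: x=-4 → posterior Inverse-Gamma(4, 209/8)
obs 2: x=-5/2 → posterior Inverse-Gamma(9/2, 273/8)
obs 3: x=-1/2 → posterior Inverse-Gamma(5, 289/8)
obs 4: x=3/4 → posterior Inverse-Gamma(11/2, 1165/32)
obs 5: x=1/4 → posterior Inverse-Gamma(6, 595/16)
obs 6: x=5 → posterior Inverse-Gamma(13/2, 693/16)
obs 7: x=1 → posterior Inverse-Gamma(7, 695/16)
obs 8: x=2 → posterior Inverse-Gamma(15/2, 697/16)
obs 9: x=7 → posterior Inverse-Gamma(8, 939/16)
obs 10: x=1/2 → posterior Inverse-Gamma(17/2, 947/16)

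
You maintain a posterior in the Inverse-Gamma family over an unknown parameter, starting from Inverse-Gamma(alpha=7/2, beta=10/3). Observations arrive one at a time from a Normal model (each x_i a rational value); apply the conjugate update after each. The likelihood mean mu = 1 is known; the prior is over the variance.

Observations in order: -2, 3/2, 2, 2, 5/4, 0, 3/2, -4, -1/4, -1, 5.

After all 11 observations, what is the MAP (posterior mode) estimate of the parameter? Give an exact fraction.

obs 1: x=-2 → posterior Inverse-Gamma(4, 47/6)
obs 2: x=3/2 → posterior Inverse-Gamma(9/2, 191/24)
obs 3: x=2 → posterior Inverse-Gamma(5, 203/24)
obs 4: x=2 → posterior Inverse-Gamma(11/2, 215/24)
obs 5: x=5/4 → posterior Inverse-Gamma(6, 863/96)
obs 6: x=0 → posterior Inverse-Gamma(13/2, 911/96)
obs 7: x=3/2 → posterior Inverse-Gamma(7, 923/96)
obs 8: x=-4 → posterior Inverse-Gamma(15/2, 2123/96)
obs 9: x=-1/4 → posterior Inverse-Gamma(8, 1099/48)
obs 10: x=-1 → posterior Inverse-Gamma(17/2, 1195/48)
obs 11: x=5 → posterior Inverse-Gamma(9, 1579/48)

1579/480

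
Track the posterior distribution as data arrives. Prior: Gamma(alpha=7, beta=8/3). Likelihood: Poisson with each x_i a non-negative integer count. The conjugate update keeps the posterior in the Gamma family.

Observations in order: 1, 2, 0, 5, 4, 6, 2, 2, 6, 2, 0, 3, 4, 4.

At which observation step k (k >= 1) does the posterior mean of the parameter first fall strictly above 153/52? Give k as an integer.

k = 9

obs 1: x=1 → posterior Gamma(8, 11/3)
obs 2: x=2 → posterior Gamma(10, 14/3)
obs 3: x=0 → posterior Gamma(10, 17/3)
obs 4: x=5 → posterior Gamma(15, 20/3)
obs 5: x=4 → posterior Gamma(19, 23/3)
obs 6: x=6 → posterior Gamma(25, 26/3)
obs 7: x=2 → posterior Gamma(27, 29/3)
obs 8: x=2 → posterior Gamma(29, 32/3)
obs 9: x=6 → posterior Gamma(35, 35/3)
obs 10: x=2 → posterior Gamma(37, 38/3)
obs 11: x=0 → posterior Gamma(37, 41/3)
obs 12: x=3 → posterior Gamma(40, 44/3)
obs 13: x=4 → posterior Gamma(44, 47/3)
obs 14: x=4 → posterior Gamma(48, 50/3)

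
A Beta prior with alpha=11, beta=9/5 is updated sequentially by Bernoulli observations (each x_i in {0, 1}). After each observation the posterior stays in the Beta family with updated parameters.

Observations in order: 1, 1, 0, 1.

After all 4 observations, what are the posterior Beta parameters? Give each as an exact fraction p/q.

alpha=14, beta=14/5

obs 1: x=1 → posterior Beta(12, 9/5)
obs 2: x=1 → posterior Beta(13, 9/5)
obs 3: x=0 → posterior Beta(13, 14/5)
obs 4: x=1 → posterior Beta(14, 14/5)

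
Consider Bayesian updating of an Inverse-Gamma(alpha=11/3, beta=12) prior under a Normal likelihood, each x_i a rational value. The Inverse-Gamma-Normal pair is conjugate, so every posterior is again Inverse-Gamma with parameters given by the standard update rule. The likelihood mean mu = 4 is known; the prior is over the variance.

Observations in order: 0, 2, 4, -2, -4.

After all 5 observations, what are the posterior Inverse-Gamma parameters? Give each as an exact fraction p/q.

alpha=37/6, beta=72

obs 1: x=0 → posterior Inverse-Gamma(25/6, 20)
obs 2: x=2 → posterior Inverse-Gamma(14/3, 22)
obs 3: x=4 → posterior Inverse-Gamma(31/6, 22)
obs 4: x=-2 → posterior Inverse-Gamma(17/3, 40)
obs 5: x=-4 → posterior Inverse-Gamma(37/6, 72)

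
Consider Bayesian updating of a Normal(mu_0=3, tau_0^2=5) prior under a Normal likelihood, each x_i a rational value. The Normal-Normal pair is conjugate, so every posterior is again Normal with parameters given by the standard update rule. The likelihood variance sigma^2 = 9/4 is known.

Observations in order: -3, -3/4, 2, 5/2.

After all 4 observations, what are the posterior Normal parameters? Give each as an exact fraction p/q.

mu_0=42/89, tau_0^2=45/89

obs 1: x=-3 → posterior Normal(-33/29, 45/29)
obs 2: x=-3/4 → posterior Normal(-48/49, 45/49)
obs 3: x=2 → posterior Normal(-8/69, 15/23)
obs 4: x=5/2 → posterior Normal(42/89, 45/89)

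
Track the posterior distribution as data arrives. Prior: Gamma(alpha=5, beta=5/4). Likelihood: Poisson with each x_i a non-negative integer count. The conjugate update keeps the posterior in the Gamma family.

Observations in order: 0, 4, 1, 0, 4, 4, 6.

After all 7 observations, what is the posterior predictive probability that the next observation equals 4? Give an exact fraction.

obs 1: x=0 → posterior Gamma(5, 9/4)
obs 2: x=4 → posterior Gamma(9, 13/4)
obs 3: x=1 → posterior Gamma(10, 17/4)
obs 4: x=0 → posterior Gamma(10, 21/4)
obs 5: x=4 → posterior Gamma(14, 25/4)
obs 6: x=4 → posterior Gamma(18, 29/4)
obs 7: x=6 → posterior Gamma(24, 33/4)

12498320094280016752355760174158748209548800/81217248802771228597652036390959994837496721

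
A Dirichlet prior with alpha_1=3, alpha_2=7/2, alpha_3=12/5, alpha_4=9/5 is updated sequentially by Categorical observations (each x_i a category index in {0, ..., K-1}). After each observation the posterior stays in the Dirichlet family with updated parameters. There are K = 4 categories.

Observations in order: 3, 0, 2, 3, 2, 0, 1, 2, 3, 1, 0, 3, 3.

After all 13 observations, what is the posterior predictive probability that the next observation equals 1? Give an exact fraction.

55/237

obs 1: x=3 → posterior Dirichlet(3, 7/2, 12/5, 14/5)
obs 2: x=0 → posterior Dirichlet(4, 7/2, 12/5, 14/5)
obs 3: x=2 → posterior Dirichlet(4, 7/2, 17/5, 14/5)
obs 4: x=3 → posterior Dirichlet(4, 7/2, 17/5, 19/5)
obs 5: x=2 → posterior Dirichlet(4, 7/2, 22/5, 19/5)
obs 6: x=0 → posterior Dirichlet(5, 7/2, 22/5, 19/5)
obs 7: x=1 → posterior Dirichlet(5, 9/2, 22/5, 19/5)
obs 8: x=2 → posterior Dirichlet(5, 9/2, 27/5, 19/5)
obs 9: x=3 → posterior Dirichlet(5, 9/2, 27/5, 24/5)
obs 10: x=1 → posterior Dirichlet(5, 11/2, 27/5, 24/5)
obs 11: x=0 → posterior Dirichlet(6, 11/2, 27/5, 24/5)
obs 12: x=3 → posterior Dirichlet(6, 11/2, 27/5, 29/5)
obs 13: x=3 → posterior Dirichlet(6, 11/2, 27/5, 34/5)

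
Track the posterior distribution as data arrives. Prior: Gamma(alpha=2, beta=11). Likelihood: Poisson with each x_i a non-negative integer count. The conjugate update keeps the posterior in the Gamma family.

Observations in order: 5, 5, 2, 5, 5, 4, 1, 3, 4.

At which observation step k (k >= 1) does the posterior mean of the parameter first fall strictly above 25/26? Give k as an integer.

k = 3

obs 1: x=5 → posterior Gamma(7, 12)
obs 2: x=5 → posterior Gamma(12, 13)
obs 3: x=2 → posterior Gamma(14, 14)
obs 4: x=5 → posterior Gamma(19, 15)
obs 5: x=5 → posterior Gamma(24, 16)
obs 6: x=4 → posterior Gamma(28, 17)
obs 7: x=1 → posterior Gamma(29, 18)
obs 8: x=3 → posterior Gamma(32, 19)
obs 9: x=4 → posterior Gamma(36, 20)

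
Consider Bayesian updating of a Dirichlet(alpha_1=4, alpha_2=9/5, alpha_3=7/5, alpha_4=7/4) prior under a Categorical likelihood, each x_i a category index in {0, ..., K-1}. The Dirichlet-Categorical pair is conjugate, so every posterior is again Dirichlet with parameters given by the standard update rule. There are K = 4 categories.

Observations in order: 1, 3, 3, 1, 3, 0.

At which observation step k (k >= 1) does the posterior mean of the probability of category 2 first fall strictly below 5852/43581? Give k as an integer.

obs 1: x=1 → posterior Dirichlet(4, 14/5, 7/5, 7/4)
obs 2: x=3 → posterior Dirichlet(4, 14/5, 7/5, 11/4)
obs 3: x=3 → posterior Dirichlet(4, 14/5, 7/5, 15/4)
obs 4: x=1 → posterior Dirichlet(4, 19/5, 7/5, 15/4)
obs 5: x=3 → posterior Dirichlet(4, 19/5, 7/5, 19/4)
obs 6: x=0 → posterior Dirichlet(5, 19/5, 7/5, 19/4)

k = 2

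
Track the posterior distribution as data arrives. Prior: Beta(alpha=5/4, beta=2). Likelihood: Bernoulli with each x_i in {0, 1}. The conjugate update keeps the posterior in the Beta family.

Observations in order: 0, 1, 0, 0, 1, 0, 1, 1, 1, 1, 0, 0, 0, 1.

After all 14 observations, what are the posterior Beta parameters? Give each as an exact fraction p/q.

obs 1: x=0 → posterior Beta(5/4, 3)
obs 2: x=1 → posterior Beta(9/4, 3)
obs 3: x=0 → posterior Beta(9/4, 4)
obs 4: x=0 → posterior Beta(9/4, 5)
obs 5: x=1 → posterior Beta(13/4, 5)
obs 6: x=0 → posterior Beta(13/4, 6)
obs 7: x=1 → posterior Beta(17/4, 6)
obs 8: x=1 → posterior Beta(21/4, 6)
obs 9: x=1 → posterior Beta(25/4, 6)
obs 10: x=1 → posterior Beta(29/4, 6)
obs 11: x=0 → posterior Beta(29/4, 7)
obs 12: x=0 → posterior Beta(29/4, 8)
obs 13: x=0 → posterior Beta(29/4, 9)
obs 14: x=1 → posterior Beta(33/4, 9)

alpha=33/4, beta=9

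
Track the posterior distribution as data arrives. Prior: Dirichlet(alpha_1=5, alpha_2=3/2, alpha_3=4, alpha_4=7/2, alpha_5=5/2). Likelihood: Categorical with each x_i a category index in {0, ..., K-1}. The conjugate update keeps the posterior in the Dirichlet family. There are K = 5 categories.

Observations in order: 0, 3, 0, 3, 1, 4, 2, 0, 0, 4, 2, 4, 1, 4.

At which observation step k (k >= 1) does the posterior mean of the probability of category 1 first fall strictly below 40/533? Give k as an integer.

k = 4

obs 1: x=0 → posterior Dirichlet(6, 3/2, 4, 7/2, 5/2)
obs 2: x=3 → posterior Dirichlet(6, 3/2, 4, 9/2, 5/2)
obs 3: x=0 → posterior Dirichlet(7, 3/2, 4, 9/2, 5/2)
obs 4: x=3 → posterior Dirichlet(7, 3/2, 4, 11/2, 5/2)
obs 5: x=1 → posterior Dirichlet(7, 5/2, 4, 11/2, 5/2)
obs 6: x=4 → posterior Dirichlet(7, 5/2, 4, 11/2, 7/2)
obs 7: x=2 → posterior Dirichlet(7, 5/2, 5, 11/2, 7/2)
obs 8: x=0 → posterior Dirichlet(8, 5/2, 5, 11/2, 7/2)
obs 9: x=0 → posterior Dirichlet(9, 5/2, 5, 11/2, 7/2)
obs 10: x=4 → posterior Dirichlet(9, 5/2, 5, 11/2, 9/2)
obs 11: x=2 → posterior Dirichlet(9, 5/2, 6, 11/2, 9/2)
obs 12: x=4 → posterior Dirichlet(9, 5/2, 6, 11/2, 11/2)
obs 13: x=1 → posterior Dirichlet(9, 7/2, 6, 11/2, 11/2)
obs 14: x=4 → posterior Dirichlet(9, 7/2, 6, 11/2, 13/2)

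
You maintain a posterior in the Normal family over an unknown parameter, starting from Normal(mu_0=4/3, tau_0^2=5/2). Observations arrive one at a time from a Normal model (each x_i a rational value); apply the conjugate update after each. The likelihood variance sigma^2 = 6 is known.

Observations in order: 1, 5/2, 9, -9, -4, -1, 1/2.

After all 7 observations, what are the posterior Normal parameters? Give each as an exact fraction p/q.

mu_0=11/47, tau_0^2=30/47

obs 1: x=1 → posterior Normal(21/17, 30/17)
obs 2: x=5/2 → posterior Normal(67/44, 15/11)
obs 3: x=9 → posterior Normal(157/54, 10/9)
obs 4: x=-9 → posterior Normal(67/64, 15/16)
obs 5: x=-4 → posterior Normal(27/74, 30/37)
obs 6: x=-1 → posterior Normal(17/84, 5/7)
obs 7: x=1/2 → posterior Normal(11/47, 30/47)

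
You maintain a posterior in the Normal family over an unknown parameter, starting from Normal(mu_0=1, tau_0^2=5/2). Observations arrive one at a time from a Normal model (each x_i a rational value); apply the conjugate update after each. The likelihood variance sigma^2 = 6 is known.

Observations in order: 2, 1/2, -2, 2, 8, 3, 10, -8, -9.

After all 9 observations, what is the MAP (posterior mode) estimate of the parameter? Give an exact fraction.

89/114

obs 1: x=2 → posterior Normal(22/17, 30/17)
obs 2: x=1/2 → posterior Normal(49/44, 15/11)
obs 3: x=-2 → posterior Normal(29/54, 10/9)
obs 4: x=2 → posterior Normal(49/64, 15/16)
obs 5: x=8 → posterior Normal(129/74, 30/37)
obs 6: x=3 → posterior Normal(53/28, 5/7)
obs 7: x=10 → posterior Normal(259/94, 30/47)
obs 8: x=-8 → posterior Normal(179/104, 15/26)
obs 9: x=-9 → posterior Normal(89/114, 10/19)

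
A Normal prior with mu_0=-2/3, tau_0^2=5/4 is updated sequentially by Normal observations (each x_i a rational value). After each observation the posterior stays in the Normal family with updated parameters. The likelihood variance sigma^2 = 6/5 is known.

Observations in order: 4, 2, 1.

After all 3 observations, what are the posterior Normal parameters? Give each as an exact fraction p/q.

mu_0=53/33, tau_0^2=10/33

obs 1: x=4 → posterior Normal(12/7, 30/49)
obs 2: x=2 → posterior Normal(67/37, 15/37)
obs 3: x=1 → posterior Normal(53/33, 10/33)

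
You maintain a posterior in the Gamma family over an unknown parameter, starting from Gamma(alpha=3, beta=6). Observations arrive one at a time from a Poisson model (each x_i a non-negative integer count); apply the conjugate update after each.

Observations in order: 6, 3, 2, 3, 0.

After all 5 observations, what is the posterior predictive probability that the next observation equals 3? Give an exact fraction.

obs 1: x=6 → posterior Gamma(9, 7)
obs 2: x=3 → posterior Gamma(12, 8)
obs 3: x=2 → posterior Gamma(14, 9)
obs 4: x=3 → posterior Gamma(17, 10)
obs 5: x=0 → posterior Gamma(17, 11)

163259390205271888033/1277919997482491707392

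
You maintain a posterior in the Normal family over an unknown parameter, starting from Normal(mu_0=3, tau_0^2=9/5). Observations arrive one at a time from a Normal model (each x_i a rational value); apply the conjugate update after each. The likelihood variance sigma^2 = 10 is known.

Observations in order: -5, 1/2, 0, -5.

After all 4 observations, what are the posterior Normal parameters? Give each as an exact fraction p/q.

obs 1: x=-5 → posterior Normal(105/59, 90/59)
obs 2: x=1/2 → posterior Normal(219/136, 45/34)
obs 3: x=0 → posterior Normal(219/154, 90/77)
obs 4: x=-5 → posterior Normal(3/4, 45/43)

mu_0=3/4, tau_0^2=45/43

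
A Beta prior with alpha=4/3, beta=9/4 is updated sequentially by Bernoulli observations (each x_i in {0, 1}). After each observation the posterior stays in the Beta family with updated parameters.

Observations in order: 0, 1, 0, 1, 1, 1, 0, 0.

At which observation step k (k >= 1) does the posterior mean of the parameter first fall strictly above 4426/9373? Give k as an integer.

obs 1: x=0 → posterior Beta(4/3, 13/4)
obs 2: x=1 → posterior Beta(7/3, 13/4)
obs 3: x=0 → posterior Beta(7/3, 17/4)
obs 4: x=1 → posterior Beta(10/3, 17/4)
obs 5: x=1 → posterior Beta(13/3, 17/4)
obs 6: x=1 → posterior Beta(16/3, 17/4)
obs 7: x=0 → posterior Beta(16/3, 21/4)
obs 8: x=0 → posterior Beta(16/3, 25/4)

k = 5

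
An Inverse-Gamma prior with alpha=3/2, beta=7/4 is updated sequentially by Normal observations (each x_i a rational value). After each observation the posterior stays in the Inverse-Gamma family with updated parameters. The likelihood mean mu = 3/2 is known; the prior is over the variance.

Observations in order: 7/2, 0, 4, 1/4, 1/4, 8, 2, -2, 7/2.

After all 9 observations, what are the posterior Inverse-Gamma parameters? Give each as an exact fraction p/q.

obs 1: x=7/2 → posterior Inverse-Gamma(2, 15/4)
obs 2: x=0 → posterior Inverse-Gamma(5/2, 39/8)
obs 3: x=4 → posterior Inverse-Gamma(3, 8)
obs 4: x=1/4 → posterior Inverse-Gamma(7/2, 281/32)
obs 5: x=1/4 → posterior Inverse-Gamma(4, 153/16)
obs 6: x=8 → posterior Inverse-Gamma(9/2, 491/16)
obs 7: x=2 → posterior Inverse-Gamma(5, 493/16)
obs 8: x=-2 → posterior Inverse-Gamma(11/2, 591/16)
obs 9: x=7/2 → posterior Inverse-Gamma(6, 623/16)

alpha=6, beta=623/16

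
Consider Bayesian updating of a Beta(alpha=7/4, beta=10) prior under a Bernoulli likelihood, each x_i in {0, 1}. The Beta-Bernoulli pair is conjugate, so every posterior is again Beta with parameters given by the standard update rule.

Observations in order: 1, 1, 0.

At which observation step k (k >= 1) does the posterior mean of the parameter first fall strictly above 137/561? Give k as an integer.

k = 2

obs 1: x=1 → posterior Beta(11/4, 10)
obs 2: x=1 → posterior Beta(15/4, 10)
obs 3: x=0 → posterior Beta(15/4, 11)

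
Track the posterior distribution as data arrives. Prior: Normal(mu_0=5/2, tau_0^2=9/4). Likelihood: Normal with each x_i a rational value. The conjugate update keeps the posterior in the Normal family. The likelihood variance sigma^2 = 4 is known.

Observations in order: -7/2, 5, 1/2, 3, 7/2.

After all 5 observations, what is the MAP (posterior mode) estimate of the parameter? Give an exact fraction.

obs 1: x=-7/2 → posterior Normal(17/50, 36/25)
obs 2: x=5 → posterior Normal(107/68, 18/17)
obs 3: x=1/2 → posterior Normal(58/43, 36/43)
obs 4: x=3 → posterior Normal(85/52, 9/13)
obs 5: x=7/2 → posterior Normal(233/122, 36/61)

233/122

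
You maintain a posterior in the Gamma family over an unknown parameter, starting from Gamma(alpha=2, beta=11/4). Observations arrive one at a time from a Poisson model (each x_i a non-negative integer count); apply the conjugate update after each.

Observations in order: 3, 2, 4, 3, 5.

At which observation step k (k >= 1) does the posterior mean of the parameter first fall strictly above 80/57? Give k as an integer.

obs 1: x=3 → posterior Gamma(5, 15/4)
obs 2: x=2 → posterior Gamma(7, 19/4)
obs 3: x=4 → posterior Gamma(11, 23/4)
obs 4: x=3 → posterior Gamma(14, 27/4)
obs 5: x=5 → posterior Gamma(19, 31/4)

k = 2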